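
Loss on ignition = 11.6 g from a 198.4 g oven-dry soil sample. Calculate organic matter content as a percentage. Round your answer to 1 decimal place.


Step 1: OM% = 100 * LOI / sample mass
Step 2: OM = 100 * 11.6 / 198.4
Step 3: OM = 5.8%

5.8


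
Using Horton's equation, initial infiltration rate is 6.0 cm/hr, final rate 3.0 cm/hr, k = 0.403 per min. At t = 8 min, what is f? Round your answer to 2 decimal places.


Step 1: f = fc + (f0 - fc) * exp(-k * t)
Step 2: exp(-0.403 * 8) = 0.039796
Step 3: f = 3.0 + (6.0 - 3.0) * 0.039796
Step 4: f = 3.0 + 3.0 * 0.039796
Step 5: f = 3.12 cm/hr

3.12


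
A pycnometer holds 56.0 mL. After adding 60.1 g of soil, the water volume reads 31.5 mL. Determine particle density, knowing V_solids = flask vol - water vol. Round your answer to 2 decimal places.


Step 1: Volume of solids = flask volume - water volume with soil
Step 2: V_solids = 56.0 - 31.5 = 24.5 mL
Step 3: Particle density = mass / V_solids = 60.1 / 24.5 = 2.45 g/cm^3

2.45


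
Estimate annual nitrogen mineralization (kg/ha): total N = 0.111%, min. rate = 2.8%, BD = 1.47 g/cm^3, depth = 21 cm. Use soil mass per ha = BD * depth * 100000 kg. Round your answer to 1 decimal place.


Step 1: Soil mass per ha = BD * depth * 100000 = 1.47 * 21 * 100000 = 3087000 kg
Step 2: Total N pool = soil mass * N%/100 = 3087000 * 0.111/100 = 3426.57 kg/ha
Step 3: N mineralized = N pool * rate%/100 = 3426.57 * 2.8/100 = 95.9 kg/ha/yr

95.9


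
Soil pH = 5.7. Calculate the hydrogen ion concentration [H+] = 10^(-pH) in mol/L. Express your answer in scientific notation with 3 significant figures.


Step 1: [H+] = 10^(-pH)
Step 2: [H+] = 10^(-5.7)
Step 3: [H+] = 2.00e-06 mol/L

2.00e-06


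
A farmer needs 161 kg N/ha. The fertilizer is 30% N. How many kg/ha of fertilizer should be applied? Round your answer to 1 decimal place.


Step 1: Fertilizer rate = target N / (N content / 100)
Step 2: Rate = 161 / (30 / 100)
Step 3: Rate = 161 / 0.3
Step 4: Rate = 536.7 kg/ha

536.7


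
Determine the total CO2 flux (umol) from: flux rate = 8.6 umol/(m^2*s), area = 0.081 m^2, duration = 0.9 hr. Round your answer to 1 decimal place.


Step 1: Convert time to seconds: 0.9 hr * 3600 = 3240.0 s
Step 2: Total = flux * area * time_s
Step 3: Total = 8.6 * 0.081 * 3240.0
Step 4: Total = 2257.0 umol

2257.0


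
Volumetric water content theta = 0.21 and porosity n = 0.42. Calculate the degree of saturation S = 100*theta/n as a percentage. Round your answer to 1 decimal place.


Step 1: S = 100 * theta_v / n
Step 2: S = 100 * 0.21 / 0.42
Step 3: S = 50.0%

50.0


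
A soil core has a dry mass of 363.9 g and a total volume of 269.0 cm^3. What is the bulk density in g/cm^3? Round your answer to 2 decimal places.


Step 1: Identify the formula: BD = dry mass / volume
Step 2: Substitute values: BD = 363.9 / 269.0
Step 3: BD = 1.35 g/cm^3

1.35


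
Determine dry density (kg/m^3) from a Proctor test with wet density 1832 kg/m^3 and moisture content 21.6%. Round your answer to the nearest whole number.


Step 1: Dry density = wet density / (1 + w/100)
Step 2: Dry density = 1832 / (1 + 21.6/100)
Step 3: Dry density = 1832 / 1.216
Step 4: Dry density = 1507 kg/m^3

1507


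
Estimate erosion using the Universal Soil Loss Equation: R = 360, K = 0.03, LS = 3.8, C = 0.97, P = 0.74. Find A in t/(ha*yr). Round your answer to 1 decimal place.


Step 1: A = R * K * LS * C * P
Step 2: R * K = 360 * 0.03 = 10.8
Step 3: (R*K) * LS = 10.8 * 3.8 = 41.04
Step 4: * C * P = 41.04 * 0.97 * 0.74 = 29.5
Step 5: A = 29.5 t/(ha*yr)

29.5


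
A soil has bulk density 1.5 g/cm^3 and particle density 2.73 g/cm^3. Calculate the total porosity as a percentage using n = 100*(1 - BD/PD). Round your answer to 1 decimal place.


Step 1: Formula: n = 100 * (1 - BD / PD)
Step 2: n = 100 * (1 - 1.5 / 2.73)
Step 3: n = 100 * (1 - 0.54945)
Step 4: n = 45.1%

45.1


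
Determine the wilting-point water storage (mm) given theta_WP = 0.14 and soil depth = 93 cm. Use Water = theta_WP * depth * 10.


Step 1: Water (mm) = theta_WP * depth * 10
Step 2: Water = 0.14 * 93 * 10
Step 3: Water = 130.2 mm

130.2


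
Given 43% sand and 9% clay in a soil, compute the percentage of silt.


Step 1: sand + silt + clay = 100%
Step 2: silt = 100 - sand - clay
Step 3: silt = 100 - 43 - 9
Step 4: silt = 48%

48


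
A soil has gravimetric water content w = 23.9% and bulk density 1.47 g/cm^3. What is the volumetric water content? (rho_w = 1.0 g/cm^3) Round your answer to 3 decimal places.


Step 1: theta = (w / 100) * BD / rho_w
Step 2: theta = (23.9 / 100) * 1.47 / 1.0
Step 3: theta = 0.239 * 1.47
Step 4: theta = 0.351

0.351


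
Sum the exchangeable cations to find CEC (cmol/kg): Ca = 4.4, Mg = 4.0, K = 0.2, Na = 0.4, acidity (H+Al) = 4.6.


Step 1: CEC = Ca + Mg + K + Na + (H+Al)
Step 2: CEC = 4.4 + 4.0 + 0.2 + 0.4 + 4.6
Step 3: CEC = 13.6 cmol/kg

13.6


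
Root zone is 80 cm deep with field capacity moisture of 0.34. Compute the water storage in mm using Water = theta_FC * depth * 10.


Step 1: Water (mm) = theta_FC * depth (cm) * 10
Step 2: Water = 0.34 * 80 * 10
Step 3: Water = 272.0 mm

272.0


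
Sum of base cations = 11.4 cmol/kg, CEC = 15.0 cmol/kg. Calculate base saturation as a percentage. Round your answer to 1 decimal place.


Step 1: BS = 100 * (sum of bases) / CEC
Step 2: BS = 100 * 11.4 / 15.0
Step 3: BS = 76.0%

76.0


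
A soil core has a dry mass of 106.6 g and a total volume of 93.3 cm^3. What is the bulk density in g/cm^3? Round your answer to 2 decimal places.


Step 1: Identify the formula: BD = dry mass / volume
Step 2: Substitute values: BD = 106.6 / 93.3
Step 3: BD = 1.14 g/cm^3

1.14


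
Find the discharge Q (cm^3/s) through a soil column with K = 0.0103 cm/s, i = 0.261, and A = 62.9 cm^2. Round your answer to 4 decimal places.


Step 1: Apply Darcy's law: Q = K * i * A
Step 2: Q = 0.0103 * 0.261 * 62.9
Step 3: Q = 0.1691 cm^3/s

0.1691


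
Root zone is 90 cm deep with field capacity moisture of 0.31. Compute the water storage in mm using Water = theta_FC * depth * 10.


Step 1: Water (mm) = theta_FC * depth (cm) * 10
Step 2: Water = 0.31 * 90 * 10
Step 3: Water = 279.0 mm

279.0


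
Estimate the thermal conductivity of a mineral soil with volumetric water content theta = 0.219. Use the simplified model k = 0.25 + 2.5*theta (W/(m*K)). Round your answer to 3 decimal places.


Step 1: k = 0.25 + 2.5 * theta
Step 2: k = 0.25 + 2.5 * 0.219
Step 3: k = 0.25 + 0.548
Step 4: k = 0.798 W/(m*K)

0.798


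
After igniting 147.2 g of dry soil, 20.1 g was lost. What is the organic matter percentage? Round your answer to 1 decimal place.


Step 1: OM% = 100 * LOI / sample mass
Step 2: OM = 100 * 20.1 / 147.2
Step 3: OM = 13.7%

13.7


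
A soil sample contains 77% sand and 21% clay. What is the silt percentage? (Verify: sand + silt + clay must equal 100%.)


Step 1: sand + silt + clay = 100%
Step 2: silt = 100 - sand - clay
Step 3: silt = 100 - 77 - 21
Step 4: silt = 2%

2


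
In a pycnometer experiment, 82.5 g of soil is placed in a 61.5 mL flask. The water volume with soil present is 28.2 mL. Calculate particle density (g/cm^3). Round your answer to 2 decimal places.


Step 1: Volume of solids = flask volume - water volume with soil
Step 2: V_solids = 61.5 - 28.2 = 33.3 mL
Step 3: Particle density = mass / V_solids = 82.5 / 33.3 = 2.48 g/cm^3

2.48


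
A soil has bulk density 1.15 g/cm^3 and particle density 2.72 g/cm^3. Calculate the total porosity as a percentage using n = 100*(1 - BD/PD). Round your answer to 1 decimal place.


Step 1: Formula: n = 100 * (1 - BD / PD)
Step 2: n = 100 * (1 - 1.15 / 2.72)
Step 3: n = 100 * (1 - 0.42279)
Step 4: n = 57.7%

57.7


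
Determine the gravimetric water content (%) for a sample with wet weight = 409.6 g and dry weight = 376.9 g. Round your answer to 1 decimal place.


Step 1: Water mass = wet - dry = 409.6 - 376.9 = 32.7 g
Step 2: w = 100 * water mass / dry mass
Step 3: w = 100 * 32.7 / 376.9 = 8.7%

8.7


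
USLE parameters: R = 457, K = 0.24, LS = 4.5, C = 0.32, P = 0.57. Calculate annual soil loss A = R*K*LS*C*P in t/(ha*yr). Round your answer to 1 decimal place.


Step 1: A = R * K * LS * C * P
Step 2: R * K = 457 * 0.24 = 109.68
Step 3: (R*K) * LS = 109.68 * 4.5 = 493.56
Step 4: * C * P = 493.56 * 0.32 * 0.57 = 90.0
Step 5: A = 90.0 t/(ha*yr)

90.0


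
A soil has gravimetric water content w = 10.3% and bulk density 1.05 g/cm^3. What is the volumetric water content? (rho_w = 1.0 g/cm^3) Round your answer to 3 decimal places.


Step 1: theta = (w / 100) * BD / rho_w
Step 2: theta = (10.3 / 100) * 1.05 / 1.0
Step 3: theta = 0.103 * 1.05
Step 4: theta = 0.108

0.108


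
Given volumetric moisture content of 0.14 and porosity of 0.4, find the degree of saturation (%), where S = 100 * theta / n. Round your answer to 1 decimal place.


Step 1: S = 100 * theta_v / n
Step 2: S = 100 * 0.14 / 0.4
Step 3: S = 35.0%

35.0


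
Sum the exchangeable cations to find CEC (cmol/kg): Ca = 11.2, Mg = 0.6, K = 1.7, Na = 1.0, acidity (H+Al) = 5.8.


Step 1: CEC = Ca + Mg + K + Na + (H+Al)
Step 2: CEC = 11.2 + 0.6 + 1.7 + 1.0 + 5.8
Step 3: CEC = 20.3 cmol/kg

20.3


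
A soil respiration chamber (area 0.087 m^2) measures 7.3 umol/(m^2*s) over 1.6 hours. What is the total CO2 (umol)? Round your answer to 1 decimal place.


Step 1: Convert time to seconds: 1.6 hr * 3600 = 5760.0 s
Step 2: Total = flux * area * time_s
Step 3: Total = 7.3 * 0.087 * 5760.0
Step 4: Total = 3658.2 umol

3658.2


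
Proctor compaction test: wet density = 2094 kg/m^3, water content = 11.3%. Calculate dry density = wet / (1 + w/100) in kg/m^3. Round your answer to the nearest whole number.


Step 1: Dry density = wet density / (1 + w/100)
Step 2: Dry density = 2094 / (1 + 11.3/100)
Step 3: Dry density = 2094 / 1.113
Step 4: Dry density = 1881 kg/m^3

1881


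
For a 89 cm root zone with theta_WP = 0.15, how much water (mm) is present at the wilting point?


Step 1: Water (mm) = theta_WP * depth * 10
Step 2: Water = 0.15 * 89 * 10
Step 3: Water = 133.5 mm

133.5


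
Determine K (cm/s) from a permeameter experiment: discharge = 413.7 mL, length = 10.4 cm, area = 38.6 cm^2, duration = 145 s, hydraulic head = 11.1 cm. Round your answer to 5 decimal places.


Step 1: K = Q * L / (A * t * h)
Step 2: Numerator = 413.7 * 10.4 = 4302.48
Step 3: Denominator = 38.6 * 145 * 11.1 = 62126.7
Step 4: K = 4302.48 / 62126.7 = 0.06925 cm/s

0.06925


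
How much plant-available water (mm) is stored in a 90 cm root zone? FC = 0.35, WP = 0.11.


Step 1: Available water = (FC - WP) * depth * 10
Step 2: AW = (0.35 - 0.11) * 90 * 10
Step 3: AW = 0.24 * 90 * 10
Step 4: AW = 216.0 mm

216.0


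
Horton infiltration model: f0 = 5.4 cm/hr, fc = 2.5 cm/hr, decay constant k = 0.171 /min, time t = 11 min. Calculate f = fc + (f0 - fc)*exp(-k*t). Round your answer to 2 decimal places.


Step 1: f = fc + (f0 - fc) * exp(-k * t)
Step 2: exp(-0.171 * 11) = 0.152438
Step 3: f = 2.5 + (5.4 - 2.5) * 0.152438
Step 4: f = 2.5 + 2.9 * 0.152438
Step 5: f = 2.94 cm/hr

2.94


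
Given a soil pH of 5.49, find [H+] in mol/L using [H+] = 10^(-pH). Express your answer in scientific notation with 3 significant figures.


Step 1: [H+] = 10^(-pH)
Step 2: [H+] = 10^(-5.49)
Step 3: [H+] = 3.24e-06 mol/L

3.24e-06


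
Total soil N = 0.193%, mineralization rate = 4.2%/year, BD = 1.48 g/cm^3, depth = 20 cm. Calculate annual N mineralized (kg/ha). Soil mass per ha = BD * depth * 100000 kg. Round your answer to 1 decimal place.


Step 1: Soil mass per ha = BD * depth * 100000 = 1.48 * 20 * 100000 = 2960000 kg
Step 2: Total N pool = soil mass * N%/100 = 2960000 * 0.193/100 = 5712.8 kg/ha
Step 3: N mineralized = N pool * rate%/100 = 5712.8 * 4.2/100 = 239.9 kg/ha/yr

239.9


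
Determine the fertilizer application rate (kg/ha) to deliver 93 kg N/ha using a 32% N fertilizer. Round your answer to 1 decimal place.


Step 1: Fertilizer rate = target N / (N content / 100)
Step 2: Rate = 93 / (32 / 100)
Step 3: Rate = 93 / 0.32
Step 4: Rate = 290.6 kg/ha

290.6


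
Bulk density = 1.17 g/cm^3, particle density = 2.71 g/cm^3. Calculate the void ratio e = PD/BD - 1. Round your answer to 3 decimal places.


Step 1: e = PD / BD - 1
Step 2: e = 2.71 / 1.17 - 1
Step 3: e = 2.31624 - 1
Step 4: e = 1.316

1.316


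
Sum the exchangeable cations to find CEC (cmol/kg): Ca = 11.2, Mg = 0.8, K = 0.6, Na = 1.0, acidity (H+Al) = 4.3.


Step 1: CEC = Ca + Mg + K + Na + (H+Al)
Step 2: CEC = 11.2 + 0.8 + 0.6 + 1.0 + 4.3
Step 3: CEC = 17.9 cmol/kg

17.9


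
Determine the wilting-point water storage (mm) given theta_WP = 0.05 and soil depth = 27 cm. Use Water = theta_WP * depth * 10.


Step 1: Water (mm) = theta_WP * depth * 10
Step 2: Water = 0.05 * 27 * 10
Step 3: Water = 13.5 mm

13.5


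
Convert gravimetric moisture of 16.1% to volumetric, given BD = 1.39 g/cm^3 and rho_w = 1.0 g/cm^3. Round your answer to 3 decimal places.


Step 1: theta = (w / 100) * BD / rho_w
Step 2: theta = (16.1 / 100) * 1.39 / 1.0
Step 3: theta = 0.161 * 1.39
Step 4: theta = 0.224

0.224


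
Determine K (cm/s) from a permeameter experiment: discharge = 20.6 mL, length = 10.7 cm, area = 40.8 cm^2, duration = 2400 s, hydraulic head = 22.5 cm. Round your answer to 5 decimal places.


Step 1: K = Q * L / (A * t * h)
Step 2: Numerator = 20.6 * 10.7 = 220.42
Step 3: Denominator = 40.8 * 2400 * 22.5 = 2203200.0
Step 4: K = 220.42 / 2203200.0 = 0.0001 cm/s

0.0001


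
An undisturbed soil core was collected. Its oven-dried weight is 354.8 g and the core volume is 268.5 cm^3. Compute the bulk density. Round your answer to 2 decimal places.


Step 1: Identify the formula: BD = dry mass / volume
Step 2: Substitute values: BD = 354.8 / 268.5
Step 3: BD = 1.32 g/cm^3

1.32


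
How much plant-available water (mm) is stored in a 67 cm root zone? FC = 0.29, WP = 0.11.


Step 1: Available water = (FC - WP) * depth * 10
Step 2: AW = (0.29 - 0.11) * 67 * 10
Step 3: AW = 0.18 * 67 * 10
Step 4: AW = 120.6 mm

120.6


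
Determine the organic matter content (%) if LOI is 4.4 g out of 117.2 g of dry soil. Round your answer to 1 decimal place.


Step 1: OM% = 100 * LOI / sample mass
Step 2: OM = 100 * 4.4 / 117.2
Step 3: OM = 3.8%

3.8


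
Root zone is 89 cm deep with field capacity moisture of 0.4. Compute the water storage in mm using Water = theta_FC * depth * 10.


Step 1: Water (mm) = theta_FC * depth (cm) * 10
Step 2: Water = 0.4 * 89 * 10
Step 3: Water = 356.0 mm

356.0


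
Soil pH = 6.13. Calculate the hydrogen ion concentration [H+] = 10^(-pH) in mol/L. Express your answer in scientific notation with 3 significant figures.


Step 1: [H+] = 10^(-pH)
Step 2: [H+] = 10^(-6.13)
Step 3: [H+] = 7.41e-07 mol/L

7.41e-07


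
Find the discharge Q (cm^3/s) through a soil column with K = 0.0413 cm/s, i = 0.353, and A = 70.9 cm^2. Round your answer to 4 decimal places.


Step 1: Apply Darcy's law: Q = K * i * A
Step 2: Q = 0.0413 * 0.353 * 70.9
Step 3: Q = 1.0336 cm^3/s

1.0336


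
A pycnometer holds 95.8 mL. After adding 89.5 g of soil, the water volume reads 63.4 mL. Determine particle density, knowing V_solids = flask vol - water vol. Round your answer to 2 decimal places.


Step 1: Volume of solids = flask volume - water volume with soil
Step 2: V_solids = 95.8 - 63.4 = 32.4 mL
Step 3: Particle density = mass / V_solids = 89.5 / 32.4 = 2.76 g/cm^3

2.76


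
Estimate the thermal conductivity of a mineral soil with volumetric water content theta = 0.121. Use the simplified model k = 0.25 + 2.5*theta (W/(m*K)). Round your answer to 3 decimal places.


Step 1: k = 0.25 + 2.5 * theta
Step 2: k = 0.25 + 2.5 * 0.121
Step 3: k = 0.25 + 0.303
Step 4: k = 0.553 W/(m*K)

0.553


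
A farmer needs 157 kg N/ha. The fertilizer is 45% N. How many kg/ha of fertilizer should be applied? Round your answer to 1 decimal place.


Step 1: Fertilizer rate = target N / (N content / 100)
Step 2: Rate = 157 / (45 / 100)
Step 3: Rate = 157 / 0.45
Step 4: Rate = 348.9 kg/ha

348.9


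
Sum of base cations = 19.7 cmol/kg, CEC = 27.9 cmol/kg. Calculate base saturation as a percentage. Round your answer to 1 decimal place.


Step 1: BS = 100 * (sum of bases) / CEC
Step 2: BS = 100 * 19.7 / 27.9
Step 3: BS = 70.6%

70.6


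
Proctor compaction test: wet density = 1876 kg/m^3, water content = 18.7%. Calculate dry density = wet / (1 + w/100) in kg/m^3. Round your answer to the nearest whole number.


Step 1: Dry density = wet density / (1 + w/100)
Step 2: Dry density = 1876 / (1 + 18.7/100)
Step 3: Dry density = 1876 / 1.187
Step 4: Dry density = 1580 kg/m^3

1580


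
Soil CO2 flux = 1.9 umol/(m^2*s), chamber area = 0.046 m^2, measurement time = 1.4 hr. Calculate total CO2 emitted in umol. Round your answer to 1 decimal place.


Step 1: Convert time to seconds: 1.4 hr * 3600 = 5040.0 s
Step 2: Total = flux * area * time_s
Step 3: Total = 1.9 * 0.046 * 5040.0
Step 4: Total = 440.5 umol

440.5


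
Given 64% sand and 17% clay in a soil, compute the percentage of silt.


Step 1: sand + silt + clay = 100%
Step 2: silt = 100 - sand - clay
Step 3: silt = 100 - 64 - 17
Step 4: silt = 19%

19


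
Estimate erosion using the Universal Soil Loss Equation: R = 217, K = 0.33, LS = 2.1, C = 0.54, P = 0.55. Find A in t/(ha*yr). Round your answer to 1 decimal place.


Step 1: A = R * K * LS * C * P
Step 2: R * K = 217 * 0.33 = 71.61
Step 3: (R*K) * LS = 71.61 * 2.1 = 150.381
Step 4: * C * P = 150.381 * 0.54 * 0.55 = 44.7
Step 5: A = 44.7 t/(ha*yr)

44.7


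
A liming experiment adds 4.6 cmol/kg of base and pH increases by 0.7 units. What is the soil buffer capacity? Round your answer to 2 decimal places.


Step 1: BC = change in base / change in pH
Step 2: BC = 4.6 / 0.7
Step 3: BC = 6.57 cmol/(kg*pH unit)

6.57


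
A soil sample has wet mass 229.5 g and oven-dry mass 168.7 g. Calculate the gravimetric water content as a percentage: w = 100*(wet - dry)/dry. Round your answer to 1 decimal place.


Step 1: Water mass = wet - dry = 229.5 - 168.7 = 60.8 g
Step 2: w = 100 * water mass / dry mass
Step 3: w = 100 * 60.8 / 168.7 = 36.0%

36.0


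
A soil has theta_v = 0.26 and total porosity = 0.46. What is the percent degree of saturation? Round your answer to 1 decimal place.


Step 1: S = 100 * theta_v / n
Step 2: S = 100 * 0.26 / 0.46
Step 3: S = 56.5%

56.5


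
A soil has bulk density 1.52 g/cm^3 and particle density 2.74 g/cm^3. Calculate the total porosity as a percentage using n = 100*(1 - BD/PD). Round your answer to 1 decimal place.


Step 1: Formula: n = 100 * (1 - BD / PD)
Step 2: n = 100 * (1 - 1.52 / 2.74)
Step 3: n = 100 * (1 - 0.55474)
Step 4: n = 44.5%

44.5


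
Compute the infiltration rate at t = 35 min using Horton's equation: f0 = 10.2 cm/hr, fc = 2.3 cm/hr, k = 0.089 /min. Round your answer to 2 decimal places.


Step 1: f = fc + (f0 - fc) * exp(-k * t)
Step 2: exp(-0.089 * 35) = 0.044379
Step 3: f = 2.3 + (10.2 - 2.3) * 0.044379
Step 4: f = 2.3 + 7.9 * 0.044379
Step 5: f = 2.65 cm/hr

2.65


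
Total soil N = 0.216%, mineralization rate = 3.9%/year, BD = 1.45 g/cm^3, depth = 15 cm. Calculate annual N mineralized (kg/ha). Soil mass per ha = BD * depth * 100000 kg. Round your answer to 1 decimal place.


Step 1: Soil mass per ha = BD * depth * 100000 = 1.45 * 15 * 100000 = 2175000 kg
Step 2: Total N pool = soil mass * N%/100 = 2175000 * 0.216/100 = 4698.0 kg/ha
Step 3: N mineralized = N pool * rate%/100 = 4698.0 * 3.9/100 = 183.2 kg/ha/yr

183.2


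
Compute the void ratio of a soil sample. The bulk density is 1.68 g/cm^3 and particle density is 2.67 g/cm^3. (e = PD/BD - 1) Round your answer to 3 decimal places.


Step 1: e = PD / BD - 1
Step 2: e = 2.67 / 1.68 - 1
Step 3: e = 1.58929 - 1
Step 4: e = 0.589

0.589


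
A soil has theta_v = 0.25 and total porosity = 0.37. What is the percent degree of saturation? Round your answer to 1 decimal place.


Step 1: S = 100 * theta_v / n
Step 2: S = 100 * 0.25 / 0.37
Step 3: S = 67.6%

67.6


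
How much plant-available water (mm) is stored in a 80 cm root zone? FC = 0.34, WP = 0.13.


Step 1: Available water = (FC - WP) * depth * 10
Step 2: AW = (0.34 - 0.13) * 80 * 10
Step 3: AW = 0.21 * 80 * 10
Step 4: AW = 168.0 mm

168.0


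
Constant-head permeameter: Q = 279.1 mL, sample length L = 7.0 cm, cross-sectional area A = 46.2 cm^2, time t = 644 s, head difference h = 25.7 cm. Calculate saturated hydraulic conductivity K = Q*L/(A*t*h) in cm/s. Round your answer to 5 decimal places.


Step 1: K = Q * L / (A * t * h)
Step 2: Numerator = 279.1 * 7.0 = 1953.7
Step 3: Denominator = 46.2 * 644 * 25.7 = 764646.96
Step 4: K = 1953.7 / 764646.96 = 0.00256 cm/s

0.00256


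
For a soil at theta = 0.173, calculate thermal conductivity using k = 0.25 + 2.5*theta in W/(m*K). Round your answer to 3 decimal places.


Step 1: k = 0.25 + 2.5 * theta
Step 2: k = 0.25 + 2.5 * 0.173
Step 3: k = 0.25 + 0.433
Step 4: k = 0.683 W/(m*K)

0.683


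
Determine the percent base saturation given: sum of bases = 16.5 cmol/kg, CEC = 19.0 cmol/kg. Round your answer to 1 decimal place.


Step 1: BS = 100 * (sum of bases) / CEC
Step 2: BS = 100 * 16.5 / 19.0
Step 3: BS = 86.8%

86.8


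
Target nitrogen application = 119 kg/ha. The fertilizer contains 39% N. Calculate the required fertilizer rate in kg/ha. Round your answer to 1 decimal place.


Step 1: Fertilizer rate = target N / (N content / 100)
Step 2: Rate = 119 / (39 / 100)
Step 3: Rate = 119 / 0.39
Step 4: Rate = 305.1 kg/ha

305.1


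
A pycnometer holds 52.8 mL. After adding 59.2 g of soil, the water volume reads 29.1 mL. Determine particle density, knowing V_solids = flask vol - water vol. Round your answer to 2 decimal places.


Step 1: Volume of solids = flask volume - water volume with soil
Step 2: V_solids = 52.8 - 29.1 = 23.7 mL
Step 3: Particle density = mass / V_solids = 59.2 / 23.7 = 2.5 g/cm^3

2.5


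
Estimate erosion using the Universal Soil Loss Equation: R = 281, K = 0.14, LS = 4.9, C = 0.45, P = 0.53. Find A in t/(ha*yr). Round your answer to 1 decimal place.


Step 1: A = R * K * LS * C * P
Step 2: R * K = 281 * 0.14 = 39.34
Step 3: (R*K) * LS = 39.34 * 4.9 = 192.766
Step 4: * C * P = 192.766 * 0.45 * 0.53 = 46.0
Step 5: A = 46.0 t/(ha*yr)

46.0


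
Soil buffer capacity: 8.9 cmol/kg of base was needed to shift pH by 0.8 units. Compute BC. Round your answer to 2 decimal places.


Step 1: BC = change in base / change in pH
Step 2: BC = 8.9 / 0.8
Step 3: BC = 11.13 cmol/(kg*pH unit)

11.13


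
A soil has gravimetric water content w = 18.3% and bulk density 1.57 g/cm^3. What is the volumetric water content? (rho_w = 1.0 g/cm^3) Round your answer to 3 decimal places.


Step 1: theta = (w / 100) * BD / rho_w
Step 2: theta = (18.3 / 100) * 1.57 / 1.0
Step 3: theta = 0.183 * 1.57
Step 4: theta = 0.287

0.287


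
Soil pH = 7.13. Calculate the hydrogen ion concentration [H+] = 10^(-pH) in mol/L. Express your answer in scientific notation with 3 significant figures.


Step 1: [H+] = 10^(-pH)
Step 2: [H+] = 10^(-7.13)
Step 3: [H+] = 7.41e-08 mol/L

7.41e-08


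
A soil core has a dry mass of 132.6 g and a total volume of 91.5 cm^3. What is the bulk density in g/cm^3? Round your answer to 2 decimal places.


Step 1: Identify the formula: BD = dry mass / volume
Step 2: Substitute values: BD = 132.6 / 91.5
Step 3: BD = 1.45 g/cm^3

1.45


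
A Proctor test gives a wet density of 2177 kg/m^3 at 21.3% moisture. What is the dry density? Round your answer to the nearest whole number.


Step 1: Dry density = wet density / (1 + w/100)
Step 2: Dry density = 2177 / (1 + 21.3/100)
Step 3: Dry density = 2177 / 1.213
Step 4: Dry density = 1795 kg/m^3

1795


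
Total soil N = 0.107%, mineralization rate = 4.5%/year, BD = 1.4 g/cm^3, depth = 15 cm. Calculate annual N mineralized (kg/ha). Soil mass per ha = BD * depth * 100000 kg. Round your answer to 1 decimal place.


Step 1: Soil mass per ha = BD * depth * 100000 = 1.4 * 15 * 100000 = 2100000 kg
Step 2: Total N pool = soil mass * N%/100 = 2100000 * 0.107/100 = 2247.0 kg/ha
Step 3: N mineralized = N pool * rate%/100 = 2247.0 * 4.5/100 = 101.1 kg/ha/yr

101.1


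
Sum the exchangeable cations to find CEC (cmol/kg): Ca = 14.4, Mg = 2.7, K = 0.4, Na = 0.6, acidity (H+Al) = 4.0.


Step 1: CEC = Ca + Mg + K + Na + (H+Al)
Step 2: CEC = 14.4 + 2.7 + 0.4 + 0.6 + 4.0
Step 3: CEC = 22.1 cmol/kg

22.1


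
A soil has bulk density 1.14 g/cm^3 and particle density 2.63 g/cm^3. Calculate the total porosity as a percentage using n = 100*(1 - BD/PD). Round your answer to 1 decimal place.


Step 1: Formula: n = 100 * (1 - BD / PD)
Step 2: n = 100 * (1 - 1.14 / 2.63)
Step 3: n = 100 * (1 - 0.43346)
Step 4: n = 56.7%

56.7


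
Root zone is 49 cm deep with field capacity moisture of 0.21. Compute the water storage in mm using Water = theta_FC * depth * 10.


Step 1: Water (mm) = theta_FC * depth (cm) * 10
Step 2: Water = 0.21 * 49 * 10
Step 3: Water = 102.9 mm

102.9


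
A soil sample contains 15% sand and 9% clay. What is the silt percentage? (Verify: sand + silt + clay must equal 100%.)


Step 1: sand + silt + clay = 100%
Step 2: silt = 100 - sand - clay
Step 3: silt = 100 - 15 - 9
Step 4: silt = 76%

76


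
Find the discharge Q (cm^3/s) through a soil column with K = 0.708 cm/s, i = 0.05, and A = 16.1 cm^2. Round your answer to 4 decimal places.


Step 1: Apply Darcy's law: Q = K * i * A
Step 2: Q = 0.708 * 0.05 * 16.1
Step 3: Q = 0.5699 cm^3/s

0.5699


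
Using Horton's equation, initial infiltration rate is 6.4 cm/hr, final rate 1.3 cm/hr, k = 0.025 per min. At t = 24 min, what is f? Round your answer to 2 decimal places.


Step 1: f = fc + (f0 - fc) * exp(-k * t)
Step 2: exp(-0.025 * 24) = 0.548812
Step 3: f = 1.3 + (6.4 - 1.3) * 0.548812
Step 4: f = 1.3 + 5.1 * 0.548812
Step 5: f = 4.1 cm/hr

4.1


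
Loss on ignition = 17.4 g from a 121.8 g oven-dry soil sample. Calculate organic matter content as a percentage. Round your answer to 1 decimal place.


Step 1: OM% = 100 * LOI / sample mass
Step 2: OM = 100 * 17.4 / 121.8
Step 3: OM = 14.3%

14.3


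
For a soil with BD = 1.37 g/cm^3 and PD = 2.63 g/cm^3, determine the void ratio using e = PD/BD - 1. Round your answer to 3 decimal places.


Step 1: e = PD / BD - 1
Step 2: e = 2.63 / 1.37 - 1
Step 3: e = 1.91971 - 1
Step 4: e = 0.92

0.92


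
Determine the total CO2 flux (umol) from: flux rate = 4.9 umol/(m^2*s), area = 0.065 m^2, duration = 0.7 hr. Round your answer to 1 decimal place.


Step 1: Convert time to seconds: 0.7 hr * 3600 = 2520.0 s
Step 2: Total = flux * area * time_s
Step 3: Total = 4.9 * 0.065 * 2520.0
Step 4: Total = 802.6 umol

802.6


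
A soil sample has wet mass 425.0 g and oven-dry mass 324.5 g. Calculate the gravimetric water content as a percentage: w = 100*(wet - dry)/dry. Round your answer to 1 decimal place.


Step 1: Water mass = wet - dry = 425.0 - 324.5 = 100.5 g
Step 2: w = 100 * water mass / dry mass
Step 3: w = 100 * 100.5 / 324.5 = 31.0%

31.0


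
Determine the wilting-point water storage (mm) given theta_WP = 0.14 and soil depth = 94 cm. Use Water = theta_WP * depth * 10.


Step 1: Water (mm) = theta_WP * depth * 10
Step 2: Water = 0.14 * 94 * 10
Step 3: Water = 131.6 mm

131.6


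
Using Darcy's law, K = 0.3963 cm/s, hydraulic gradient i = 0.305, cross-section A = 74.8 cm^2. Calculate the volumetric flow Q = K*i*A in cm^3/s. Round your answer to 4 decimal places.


Step 1: Apply Darcy's law: Q = K * i * A
Step 2: Q = 0.3963 * 0.305 * 74.8
Step 3: Q = 9.0412 cm^3/s

9.0412


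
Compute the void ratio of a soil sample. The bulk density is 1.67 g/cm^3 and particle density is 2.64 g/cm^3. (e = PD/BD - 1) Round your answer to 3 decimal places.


Step 1: e = PD / BD - 1
Step 2: e = 2.64 / 1.67 - 1
Step 3: e = 1.58084 - 1
Step 4: e = 0.581

0.581


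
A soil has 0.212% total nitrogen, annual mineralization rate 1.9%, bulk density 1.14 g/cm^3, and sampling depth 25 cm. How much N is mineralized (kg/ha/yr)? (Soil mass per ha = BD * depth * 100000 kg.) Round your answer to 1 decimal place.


Step 1: Soil mass per ha = BD * depth * 100000 = 1.14 * 25 * 100000 = 2850000 kg
Step 2: Total N pool = soil mass * N%/100 = 2850000 * 0.212/100 = 6042.0 kg/ha
Step 3: N mineralized = N pool * rate%/100 = 6042.0 * 1.9/100 = 114.8 kg/ha/yr

114.8


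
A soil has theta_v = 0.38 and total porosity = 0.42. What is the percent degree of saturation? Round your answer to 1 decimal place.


Step 1: S = 100 * theta_v / n
Step 2: S = 100 * 0.38 / 0.42
Step 3: S = 90.5%

90.5


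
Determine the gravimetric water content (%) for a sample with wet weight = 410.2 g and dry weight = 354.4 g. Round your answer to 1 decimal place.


Step 1: Water mass = wet - dry = 410.2 - 354.4 = 55.8 g
Step 2: w = 100 * water mass / dry mass
Step 3: w = 100 * 55.8 / 354.4 = 15.7%

15.7


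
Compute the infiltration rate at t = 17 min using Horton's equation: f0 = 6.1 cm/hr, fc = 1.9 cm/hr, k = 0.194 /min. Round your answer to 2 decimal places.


Step 1: f = fc + (f0 - fc) * exp(-k * t)
Step 2: exp(-0.194 * 17) = 0.036957
Step 3: f = 1.9 + (6.1 - 1.9) * 0.036957
Step 4: f = 1.9 + 4.2 * 0.036957
Step 5: f = 2.06 cm/hr

2.06


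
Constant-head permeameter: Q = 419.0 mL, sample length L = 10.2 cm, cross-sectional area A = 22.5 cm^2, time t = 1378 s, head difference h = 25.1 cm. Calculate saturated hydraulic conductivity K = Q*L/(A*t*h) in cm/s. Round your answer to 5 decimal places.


Step 1: K = Q * L / (A * t * h)
Step 2: Numerator = 419.0 * 10.2 = 4273.8
Step 3: Denominator = 22.5 * 1378 * 25.1 = 778225.5
Step 4: K = 4273.8 / 778225.5 = 0.00549 cm/s

0.00549


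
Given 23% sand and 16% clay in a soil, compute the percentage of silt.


Step 1: sand + silt + clay = 100%
Step 2: silt = 100 - sand - clay
Step 3: silt = 100 - 23 - 16
Step 4: silt = 61%

61


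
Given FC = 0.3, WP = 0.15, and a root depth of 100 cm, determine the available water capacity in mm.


Step 1: Available water = (FC - WP) * depth * 10
Step 2: AW = (0.3 - 0.15) * 100 * 10
Step 3: AW = 0.15 * 100 * 10
Step 4: AW = 150.0 mm

150.0


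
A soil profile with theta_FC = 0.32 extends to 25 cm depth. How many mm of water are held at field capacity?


Step 1: Water (mm) = theta_FC * depth (cm) * 10
Step 2: Water = 0.32 * 25 * 10
Step 3: Water = 80.0 mm

80.0


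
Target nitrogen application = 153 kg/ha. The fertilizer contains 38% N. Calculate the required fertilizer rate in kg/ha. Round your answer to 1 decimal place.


Step 1: Fertilizer rate = target N / (N content / 100)
Step 2: Rate = 153 / (38 / 100)
Step 3: Rate = 153 / 0.38
Step 4: Rate = 402.6 kg/ha

402.6


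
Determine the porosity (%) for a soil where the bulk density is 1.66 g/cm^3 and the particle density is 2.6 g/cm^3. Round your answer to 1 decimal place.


Step 1: Formula: n = 100 * (1 - BD / PD)
Step 2: n = 100 * (1 - 1.66 / 2.6)
Step 3: n = 100 * (1 - 0.63846)
Step 4: n = 36.2%

36.2


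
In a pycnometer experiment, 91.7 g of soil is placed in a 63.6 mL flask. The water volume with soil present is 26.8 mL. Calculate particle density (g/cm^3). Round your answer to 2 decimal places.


Step 1: Volume of solids = flask volume - water volume with soil
Step 2: V_solids = 63.6 - 26.8 = 36.8 mL
Step 3: Particle density = mass / V_solids = 91.7 / 36.8 = 2.49 g/cm^3

2.49


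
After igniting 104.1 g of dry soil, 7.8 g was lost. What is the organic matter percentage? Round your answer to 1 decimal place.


Step 1: OM% = 100 * LOI / sample mass
Step 2: OM = 100 * 7.8 / 104.1
Step 3: OM = 7.5%

7.5


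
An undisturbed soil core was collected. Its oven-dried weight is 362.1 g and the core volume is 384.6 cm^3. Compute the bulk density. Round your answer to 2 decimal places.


Step 1: Identify the formula: BD = dry mass / volume
Step 2: Substitute values: BD = 362.1 / 384.6
Step 3: BD = 0.94 g/cm^3

0.94


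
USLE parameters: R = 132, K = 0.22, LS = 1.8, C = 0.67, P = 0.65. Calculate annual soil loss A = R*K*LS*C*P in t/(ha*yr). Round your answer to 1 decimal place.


Step 1: A = R * K * LS * C * P
Step 2: R * K = 132 * 0.22 = 29.04
Step 3: (R*K) * LS = 29.04 * 1.8 = 52.272
Step 4: * C * P = 52.272 * 0.67 * 0.65 = 22.8
Step 5: A = 22.8 t/(ha*yr)

22.8


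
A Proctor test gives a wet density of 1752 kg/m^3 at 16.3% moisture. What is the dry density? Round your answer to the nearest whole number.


Step 1: Dry density = wet density / (1 + w/100)
Step 2: Dry density = 1752 / (1 + 16.3/100)
Step 3: Dry density = 1752 / 1.163
Step 4: Dry density = 1506 kg/m^3

1506


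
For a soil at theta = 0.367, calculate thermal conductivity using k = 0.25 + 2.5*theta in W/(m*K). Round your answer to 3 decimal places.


Step 1: k = 0.25 + 2.5 * theta
Step 2: k = 0.25 + 2.5 * 0.367
Step 3: k = 0.25 + 0.918
Step 4: k = 1.168 W/(m*K)

1.168


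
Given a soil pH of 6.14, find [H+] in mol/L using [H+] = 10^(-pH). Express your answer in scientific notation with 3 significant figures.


Step 1: [H+] = 10^(-pH)
Step 2: [H+] = 10^(-6.14)
Step 3: [H+] = 7.24e-07 mol/L

7.24e-07


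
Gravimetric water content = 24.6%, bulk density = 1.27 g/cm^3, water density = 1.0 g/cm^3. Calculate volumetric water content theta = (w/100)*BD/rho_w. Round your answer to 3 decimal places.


Step 1: theta = (w / 100) * BD / rho_w
Step 2: theta = (24.6 / 100) * 1.27 / 1.0
Step 3: theta = 0.246 * 1.27
Step 4: theta = 0.312

0.312


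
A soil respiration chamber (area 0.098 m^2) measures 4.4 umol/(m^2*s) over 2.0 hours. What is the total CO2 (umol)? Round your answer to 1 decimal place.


Step 1: Convert time to seconds: 2.0 hr * 3600 = 7200.0 s
Step 2: Total = flux * area * time_s
Step 3: Total = 4.4 * 0.098 * 7200.0
Step 4: Total = 3104.6 umol

3104.6


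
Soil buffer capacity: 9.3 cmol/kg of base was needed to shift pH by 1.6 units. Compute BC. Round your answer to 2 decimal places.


Step 1: BC = change in base / change in pH
Step 2: BC = 9.3 / 1.6
Step 3: BC = 5.81 cmol/(kg*pH unit)

5.81


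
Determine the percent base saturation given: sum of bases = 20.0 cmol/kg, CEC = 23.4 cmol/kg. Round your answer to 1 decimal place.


Step 1: BS = 100 * (sum of bases) / CEC
Step 2: BS = 100 * 20.0 / 23.4
Step 3: BS = 85.5%

85.5


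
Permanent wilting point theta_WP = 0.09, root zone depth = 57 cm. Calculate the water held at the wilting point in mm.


Step 1: Water (mm) = theta_WP * depth * 10
Step 2: Water = 0.09 * 57 * 10
Step 3: Water = 51.3 mm

51.3


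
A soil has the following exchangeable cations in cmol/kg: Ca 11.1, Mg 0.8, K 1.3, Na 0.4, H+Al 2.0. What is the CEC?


Step 1: CEC = Ca + Mg + K + Na + (H+Al)
Step 2: CEC = 11.1 + 0.8 + 1.3 + 0.4 + 2.0
Step 3: CEC = 15.6 cmol/kg

15.6


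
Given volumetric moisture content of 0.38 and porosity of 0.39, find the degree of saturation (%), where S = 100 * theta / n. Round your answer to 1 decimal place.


Step 1: S = 100 * theta_v / n
Step 2: S = 100 * 0.38 / 0.39
Step 3: S = 97.4%

97.4


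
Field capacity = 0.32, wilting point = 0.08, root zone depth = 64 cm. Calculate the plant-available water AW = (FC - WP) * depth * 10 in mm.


Step 1: Available water = (FC - WP) * depth * 10
Step 2: AW = (0.32 - 0.08) * 64 * 10
Step 3: AW = 0.24 * 64 * 10
Step 4: AW = 153.6 mm

153.6


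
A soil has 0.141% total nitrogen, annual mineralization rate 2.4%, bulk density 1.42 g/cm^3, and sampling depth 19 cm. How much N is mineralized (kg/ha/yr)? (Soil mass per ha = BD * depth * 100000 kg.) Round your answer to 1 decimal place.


Step 1: Soil mass per ha = BD * depth * 100000 = 1.42 * 19 * 100000 = 2698000 kg
Step 2: Total N pool = soil mass * N%/100 = 2698000 * 0.141/100 = 3804.18 kg/ha
Step 3: N mineralized = N pool * rate%/100 = 3804.18 * 2.4/100 = 91.3 kg/ha/yr

91.3


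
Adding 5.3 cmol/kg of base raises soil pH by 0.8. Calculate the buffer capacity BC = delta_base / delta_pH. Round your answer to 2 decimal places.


Step 1: BC = change in base / change in pH
Step 2: BC = 5.3 / 0.8
Step 3: BC = 6.63 cmol/(kg*pH unit)

6.63


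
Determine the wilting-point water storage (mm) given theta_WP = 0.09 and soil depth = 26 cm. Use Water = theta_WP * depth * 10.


Step 1: Water (mm) = theta_WP * depth * 10
Step 2: Water = 0.09 * 26 * 10
Step 3: Water = 23.4 mm

23.4


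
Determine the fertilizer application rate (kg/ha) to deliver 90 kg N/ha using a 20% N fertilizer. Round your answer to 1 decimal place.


Step 1: Fertilizer rate = target N / (N content / 100)
Step 2: Rate = 90 / (20 / 100)
Step 3: Rate = 90 / 0.2
Step 4: Rate = 450.0 kg/ha

450.0


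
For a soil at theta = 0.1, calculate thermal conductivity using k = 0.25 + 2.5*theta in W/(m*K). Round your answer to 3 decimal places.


Step 1: k = 0.25 + 2.5 * theta
Step 2: k = 0.25 + 2.5 * 0.1
Step 3: k = 0.25 + 0.25
Step 4: k = 0.5 W/(m*K)

0.5


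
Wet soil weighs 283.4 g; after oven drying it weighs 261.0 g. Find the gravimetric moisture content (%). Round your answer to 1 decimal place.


Step 1: Water mass = wet - dry = 283.4 - 261.0 = 22.4 g
Step 2: w = 100 * water mass / dry mass
Step 3: w = 100 * 22.4 / 261.0 = 8.6%

8.6


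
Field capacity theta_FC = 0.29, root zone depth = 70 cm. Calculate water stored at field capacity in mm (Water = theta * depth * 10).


Step 1: Water (mm) = theta_FC * depth (cm) * 10
Step 2: Water = 0.29 * 70 * 10
Step 3: Water = 203.0 mm

203.0


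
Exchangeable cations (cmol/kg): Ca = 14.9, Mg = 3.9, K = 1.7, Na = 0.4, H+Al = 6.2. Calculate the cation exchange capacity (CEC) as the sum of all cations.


Step 1: CEC = Ca + Mg + K + Na + (H+Al)
Step 2: CEC = 14.9 + 3.9 + 1.7 + 0.4 + 6.2
Step 3: CEC = 27.1 cmol/kg

27.1


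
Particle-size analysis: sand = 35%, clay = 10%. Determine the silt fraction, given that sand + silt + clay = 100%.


Step 1: sand + silt + clay = 100%
Step 2: silt = 100 - sand - clay
Step 3: silt = 100 - 35 - 10
Step 4: silt = 55%

55


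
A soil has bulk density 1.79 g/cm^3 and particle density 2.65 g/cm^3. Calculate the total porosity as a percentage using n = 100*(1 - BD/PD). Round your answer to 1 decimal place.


Step 1: Formula: n = 100 * (1 - BD / PD)
Step 2: n = 100 * (1 - 1.79 / 2.65)
Step 3: n = 100 * (1 - 0.67547)
Step 4: n = 32.5%

32.5


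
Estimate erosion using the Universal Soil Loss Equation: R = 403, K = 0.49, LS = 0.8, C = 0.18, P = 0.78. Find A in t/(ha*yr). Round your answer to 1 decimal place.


Step 1: A = R * K * LS * C * P
Step 2: R * K = 403 * 0.49 = 197.47
Step 3: (R*K) * LS = 197.47 * 0.8 = 157.976
Step 4: * C * P = 157.976 * 0.18 * 0.78 = 22.2
Step 5: A = 22.2 t/(ha*yr)

22.2


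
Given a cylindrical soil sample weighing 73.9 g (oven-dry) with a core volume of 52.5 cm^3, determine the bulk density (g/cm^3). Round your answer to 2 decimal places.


Step 1: Identify the formula: BD = dry mass / volume
Step 2: Substitute values: BD = 73.9 / 52.5
Step 3: BD = 1.41 g/cm^3

1.41


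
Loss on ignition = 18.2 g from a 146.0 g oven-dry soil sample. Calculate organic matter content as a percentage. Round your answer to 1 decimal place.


Step 1: OM% = 100 * LOI / sample mass
Step 2: OM = 100 * 18.2 / 146.0
Step 3: OM = 12.5%

12.5


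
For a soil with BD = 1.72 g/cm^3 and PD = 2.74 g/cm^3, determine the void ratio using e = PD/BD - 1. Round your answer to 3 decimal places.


Step 1: e = PD / BD - 1
Step 2: e = 2.74 / 1.72 - 1
Step 3: e = 1.59302 - 1
Step 4: e = 0.593

0.593


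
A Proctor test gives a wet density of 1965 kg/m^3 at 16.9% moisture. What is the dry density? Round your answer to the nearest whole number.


Step 1: Dry density = wet density / (1 + w/100)
Step 2: Dry density = 1965 / (1 + 16.9/100)
Step 3: Dry density = 1965 / 1.169
Step 4: Dry density = 1681 kg/m^3

1681
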